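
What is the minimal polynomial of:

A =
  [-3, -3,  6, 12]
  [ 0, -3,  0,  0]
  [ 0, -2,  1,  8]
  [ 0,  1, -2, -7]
x^2 + 6*x + 9

The characteristic polynomial is χ_A(x) = (x + 3)^4, so the eigenvalues are known. The minimal polynomial is
  m_A(x) = Π_λ (x − λ)^{k_λ}
where k_λ is the size of the *largest* Jordan block for λ (equivalently, the smallest k with (A − λI)^k v = 0 for every generalised eigenvector v of λ).

  λ = -3: largest Jordan block has size 2, contributing (x + 3)^2

So m_A(x) = (x + 3)^2 = x^2 + 6*x + 9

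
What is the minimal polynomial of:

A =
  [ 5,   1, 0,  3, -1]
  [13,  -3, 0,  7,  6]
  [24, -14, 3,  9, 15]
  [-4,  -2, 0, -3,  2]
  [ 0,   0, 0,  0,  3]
x^4 - 2*x^3 - 11*x^2 + 12*x + 36

The characteristic polynomial is χ_A(x) = (x - 3)^3*(x + 2)^2, so the eigenvalues are known. The minimal polynomial is
  m_A(x) = Π_λ (x − λ)^{k_λ}
where k_λ is the size of the *largest* Jordan block for λ (equivalently, the smallest k with (A − λI)^k v = 0 for every generalised eigenvector v of λ).

  λ = -2: largest Jordan block has size 2, contributing (x + 2)^2
  λ = 3: largest Jordan block has size 2, contributing (x − 3)^2

So m_A(x) = (x - 3)^2*(x + 2)^2 = x^4 - 2*x^3 - 11*x^2 + 12*x + 36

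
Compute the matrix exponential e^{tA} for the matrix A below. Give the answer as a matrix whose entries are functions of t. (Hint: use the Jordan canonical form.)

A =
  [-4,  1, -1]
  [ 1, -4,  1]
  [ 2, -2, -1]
e^{tA} =
  [-t*exp(-3*t) + exp(-3*t), t*exp(-3*t), -t*exp(-3*t)]
  [t*exp(-3*t), -t*exp(-3*t) + exp(-3*t), t*exp(-3*t)]
  [2*t*exp(-3*t), -2*t*exp(-3*t), 2*t*exp(-3*t) + exp(-3*t)]

Strategy: write A = P · J · P⁻¹ where J is a Jordan canonical form, so e^{tA} = P · e^{tJ} · P⁻¹, and e^{tJ} can be computed block-by-block.

A has Jordan form
J =
  [-3,  1,  0]
  [ 0, -3,  0]
  [ 0,  0, -3]
(up to reordering of blocks).

Per-block formulas:
  For a 1×1 block at λ = -3: exp(t · [-3]) = [e^(-3t)].
  For a 2×2 Jordan block J_2(-3): exp(t · J_2(-3)) = e^(-3t)·(I + t·N), where N is the 2×2 nilpotent shift.

After assembling e^{tJ} and conjugating by P, we get:

e^{tA} =
  [-t*exp(-3*t) + exp(-3*t), t*exp(-3*t), -t*exp(-3*t)]
  [t*exp(-3*t), -t*exp(-3*t) + exp(-3*t), t*exp(-3*t)]
  [2*t*exp(-3*t), -2*t*exp(-3*t), 2*t*exp(-3*t) + exp(-3*t)]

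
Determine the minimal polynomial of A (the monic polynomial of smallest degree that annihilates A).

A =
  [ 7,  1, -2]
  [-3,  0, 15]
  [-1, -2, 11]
x^3 - 18*x^2 + 108*x - 216

The characteristic polynomial is χ_A(x) = (x - 6)^3, so the eigenvalues are known. The minimal polynomial is
  m_A(x) = Π_λ (x − λ)^{k_λ}
where k_λ is the size of the *largest* Jordan block for λ (equivalently, the smallest k with (A − λI)^k v = 0 for every generalised eigenvector v of λ).

  λ = 6: largest Jordan block has size 3, contributing (x − 6)^3

So m_A(x) = (x - 6)^3 = x^3 - 18*x^2 + 108*x - 216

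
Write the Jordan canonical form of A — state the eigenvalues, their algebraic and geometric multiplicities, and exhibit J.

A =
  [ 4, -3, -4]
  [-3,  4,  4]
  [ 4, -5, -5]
J_3(1)

The characteristic polynomial is
  det(x·I − A) = x^3 - 3*x^2 + 3*x - 1 = (x - 1)^3

Eigenvalues and multiplicities (the geometric multiplicity of λ is n − rank(A − λI), which equals the number of Jordan blocks for λ):
  λ = 1: algebraic multiplicity = 3, geometric multiplicity = 1

Determining the block sizes for each eigenvalue:
  λ = 1: one block (gm = 1), so the single block has size am = 3 → block sizes [3]

Assembling the blocks gives a Jordan form
J =
  [1, 1, 0]
  [0, 1, 1]
  [0, 0, 1]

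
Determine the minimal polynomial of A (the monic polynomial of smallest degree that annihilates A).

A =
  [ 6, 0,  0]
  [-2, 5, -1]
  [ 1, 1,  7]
x^3 - 18*x^2 + 108*x - 216

The characteristic polynomial is χ_A(x) = (x - 6)^3, so the eigenvalues are known. The minimal polynomial is
  m_A(x) = Π_λ (x − λ)^{k_λ}
where k_λ is the size of the *largest* Jordan block for λ (equivalently, the smallest k with (A − λI)^k v = 0 for every generalised eigenvector v of λ).

  λ = 6: largest Jordan block has size 3, contributing (x − 6)^3

So m_A(x) = (x - 6)^3 = x^3 - 18*x^2 + 108*x - 216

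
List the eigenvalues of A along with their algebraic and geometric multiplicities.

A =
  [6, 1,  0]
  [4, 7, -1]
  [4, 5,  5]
λ = 6: alg = 3, geom = 1

Step 1 — factor the characteristic polynomial to read off the algebraic multiplicities:
  χ_A(x) = (x - 6)^3

Step 2 — compute geometric multiplicities via the rank-nullity identity g(λ) = n − rank(A − λI):
  rank(A − (6)·I) = 2, so dim ker(A − (6)·I) = n − 2 = 1

Summary:
  λ = 6: algebraic multiplicity = 3, geometric multiplicity = 1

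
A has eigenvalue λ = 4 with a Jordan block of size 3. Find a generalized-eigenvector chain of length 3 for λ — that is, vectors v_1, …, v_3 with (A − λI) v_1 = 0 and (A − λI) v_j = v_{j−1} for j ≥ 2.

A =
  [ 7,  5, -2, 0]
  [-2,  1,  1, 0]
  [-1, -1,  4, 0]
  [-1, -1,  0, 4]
A Jordan chain for λ = 4 of length 3:
v_1 = (1, -1, -1, -1)ᵀ
v_2 = (3, -2, -1, -1)ᵀ
v_3 = (1, 0, 0, 0)ᵀ

Let N = A − (4)·I. We want v_3 with N^3 v_3 = 0 but N^2 v_3 ≠ 0; then v_{j-1} := N · v_j for j = 3, …, 2.

Pick v_3 = (1, 0, 0, 0)ᵀ.
Then v_2 = N · v_3 = (3, -2, -1, -1)ᵀ.
Then v_1 = N · v_2 = (1, -1, -1, -1)ᵀ.

Sanity check: (A − (4)·I) v_1 = (0, 0, 0, 0)ᵀ = 0. ✓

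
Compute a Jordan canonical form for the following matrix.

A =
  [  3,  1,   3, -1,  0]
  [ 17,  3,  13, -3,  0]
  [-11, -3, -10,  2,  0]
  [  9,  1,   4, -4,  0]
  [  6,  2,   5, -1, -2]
J_2(-2) ⊕ J_2(-2) ⊕ J_1(-2)

The characteristic polynomial is
  det(x·I − A) = x^5 + 10*x^4 + 40*x^3 + 80*x^2 + 80*x + 32 = (x + 2)^5

Eigenvalues and multiplicities (the geometric multiplicity of λ is n − rank(A − λI), which equals the number of Jordan blocks for λ):
  λ = -2: algebraic multiplicity = 5, geometric multiplicity = 3

Determining the block sizes for each eigenvalue:
  λ = -2: with am = 5 and gm = 3, the partition is not yet determined (e.g. several partitions of 5 into 3 parts exist). Let N = A − (-2)·I. Computing rank(N^1) = 2, rank(N^2) = 0; the number of blocks of size ≥ j is rank(N^{j−1}) − rank(N^j), giving [3, 2]. So we have 2 block(s) of size 2, 1 block(s) of size 1 → block sizes [2, 2, 1]

Assembling the blocks gives a Jordan form
J =
  [-2,  1,  0,  0,  0]
  [ 0, -2,  0,  0,  0]
  [ 0,  0, -2,  1,  0]
  [ 0,  0,  0, -2,  0]
  [ 0,  0,  0,  0, -2]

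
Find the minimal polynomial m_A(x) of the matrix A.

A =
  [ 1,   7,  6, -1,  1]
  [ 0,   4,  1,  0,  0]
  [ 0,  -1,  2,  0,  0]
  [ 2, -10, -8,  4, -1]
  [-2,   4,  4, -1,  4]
x^3 - 9*x^2 + 27*x - 27

The characteristic polynomial is χ_A(x) = (x - 3)^5, so the eigenvalues are known. The minimal polynomial is
  m_A(x) = Π_λ (x − λ)^{k_λ}
where k_λ is the size of the *largest* Jordan block for λ (equivalently, the smallest k with (A − λI)^k v = 0 for every generalised eigenvector v of λ).

  λ = 3: largest Jordan block has size 3, contributing (x − 3)^3

So m_A(x) = (x - 3)^3 = x^3 - 9*x^2 + 27*x - 27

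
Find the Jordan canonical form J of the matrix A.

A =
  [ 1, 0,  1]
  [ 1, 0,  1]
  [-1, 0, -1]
J_2(0) ⊕ J_1(0)

The characteristic polynomial is
  det(x·I − A) = x^3

Eigenvalues and multiplicities (the geometric multiplicity of λ is n − rank(A − λI), which equals the number of Jordan blocks for λ):
  λ = 0: algebraic multiplicity = 3, geometric multiplicity = 2

Determining the block sizes for each eigenvalue:
  λ = 0: 2 blocks summing to 3 forces exactly one block of size 2 and the rest size 1 → block sizes [2, 1]

Assembling the blocks gives a Jordan form
J =
  [0, 1, 0]
  [0, 0, 0]
  [0, 0, 0]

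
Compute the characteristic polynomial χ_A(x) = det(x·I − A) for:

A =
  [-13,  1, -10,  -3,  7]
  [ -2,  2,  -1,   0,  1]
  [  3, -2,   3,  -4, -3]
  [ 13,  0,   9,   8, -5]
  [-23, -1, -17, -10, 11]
x^5 - 11*x^4 + 43*x^3 - 73*x^2 + 56*x - 16

Expanding det(x·I − A) (e.g. by cofactor expansion or by noting that A is similar to its Jordan form J, which has the same characteristic polynomial as A) gives
  χ_A(x) = x^5 - 11*x^4 + 43*x^3 - 73*x^2 + 56*x - 16
which factors as (x - 4)^2*(x - 1)^3. The eigenvalues (with algebraic multiplicities) are λ = 1 with multiplicity 3, λ = 4 with multiplicity 2.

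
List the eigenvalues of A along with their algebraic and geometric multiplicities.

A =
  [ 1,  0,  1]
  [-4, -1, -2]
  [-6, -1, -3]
λ = -1: alg = 3, geom = 1

Step 1 — factor the characteristic polynomial to read off the algebraic multiplicities:
  χ_A(x) = (x + 1)^3

Step 2 — compute geometric multiplicities via the rank-nullity identity g(λ) = n − rank(A − λI):
  rank(A − (-1)·I) = 2, so dim ker(A − (-1)·I) = n − 2 = 1

Summary:
  λ = -1: algebraic multiplicity = 3, geometric multiplicity = 1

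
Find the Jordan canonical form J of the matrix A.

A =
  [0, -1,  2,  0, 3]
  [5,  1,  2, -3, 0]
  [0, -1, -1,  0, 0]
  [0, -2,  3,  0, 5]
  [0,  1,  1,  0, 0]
J_3(0) ⊕ J_2(0)

The characteristic polynomial is
  det(x·I − A) = x^5

Eigenvalues and multiplicities (the geometric multiplicity of λ is n − rank(A − λI), which equals the number of Jordan blocks for λ):
  λ = 0: algebraic multiplicity = 5, geometric multiplicity = 2

Determining the block sizes for each eigenvalue:
  λ = 0: with am = 5 and gm = 2, the partition is not yet determined (e.g. several partitions of 5 into 2 parts exist). Let N = A − (0)·I. Computing rank(N^1) = 3, rank(N^2) = 1, rank(N^3) = 0; the number of blocks of size ≥ j is rank(N^{j−1}) − rank(N^j), giving [2, 2, 1]. So we have 1 block(s) of size 3, 1 block(s) of size 2 → block sizes [3, 2]

Assembling the blocks gives a Jordan form
J =
  [0, 1, 0, 0, 0]
  [0, 0, 1, 0, 0]
  [0, 0, 0, 0, 0]
  [0, 0, 0, 0, 1]
  [0, 0, 0, 0, 0]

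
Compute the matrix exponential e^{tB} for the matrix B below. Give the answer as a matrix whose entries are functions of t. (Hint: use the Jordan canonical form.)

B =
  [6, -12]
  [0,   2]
e^{tB} =
  [exp(6*t), -3*exp(6*t) + 3*exp(2*t)]
  [0, exp(2*t)]

Strategy: write B = P · J · P⁻¹ where J is a Jordan canonical form, so e^{tB} = P · e^{tJ} · P⁻¹, and e^{tJ} can be computed block-by-block.

B has Jordan form
J =
  [2, 0]
  [0, 6]
(up to reordering of blocks).

Per-block formulas:
  For a 1×1 block at λ = 2: exp(t · [2]) = [e^(2t)].
  For a 1×1 block at λ = 6: exp(t · [6]) = [e^(6t)].

After assembling e^{tJ} and conjugating by P, we get:

e^{tB} =
  [exp(6*t), -3*exp(6*t) + 3*exp(2*t)]
  [0, exp(2*t)]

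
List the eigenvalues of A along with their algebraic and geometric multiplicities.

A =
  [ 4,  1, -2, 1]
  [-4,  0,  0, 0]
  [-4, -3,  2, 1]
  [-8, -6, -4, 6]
λ = 2: alg = 2, geom = 1; λ = 4: alg = 2, geom = 2

Step 1 — factor the characteristic polynomial to read off the algebraic multiplicities:
  χ_A(x) = (x - 4)^2*(x - 2)^2

Step 2 — compute geometric multiplicities via the rank-nullity identity g(λ) = n − rank(A − λI):
  rank(A − (2)·I) = 3, so dim ker(A − (2)·I) = n − 3 = 1
  rank(A − (4)·I) = 2, so dim ker(A − (4)·I) = n − 2 = 2

Summary:
  λ = 2: algebraic multiplicity = 2, geometric multiplicity = 1
  λ = 4: algebraic multiplicity = 2, geometric multiplicity = 2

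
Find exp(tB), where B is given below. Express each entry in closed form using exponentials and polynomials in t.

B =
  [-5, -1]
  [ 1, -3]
e^{tB} =
  [-t*exp(-4*t) + exp(-4*t), -t*exp(-4*t)]
  [t*exp(-4*t), t*exp(-4*t) + exp(-4*t)]

Strategy: write B = P · J · P⁻¹ where J is a Jordan canonical form, so e^{tB} = P · e^{tJ} · P⁻¹, and e^{tJ} can be computed block-by-block.

B has Jordan form
J =
  [-4,  1]
  [ 0, -4]
(up to reordering of blocks).

Per-block formulas:
  For a 2×2 Jordan block J_2(-4): exp(t · J_2(-4)) = e^(-4t)·(I + t·N), where N is the 2×2 nilpotent shift.

After assembling e^{tJ} and conjugating by P, we get:

e^{tB} =
  [-t*exp(-4*t) + exp(-4*t), -t*exp(-4*t)]
  [t*exp(-4*t), t*exp(-4*t) + exp(-4*t)]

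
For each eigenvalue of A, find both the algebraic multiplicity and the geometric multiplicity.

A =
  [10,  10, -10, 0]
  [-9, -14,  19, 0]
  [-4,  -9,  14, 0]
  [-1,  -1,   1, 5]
λ = 0: alg = 1, geom = 1; λ = 5: alg = 3, geom = 2

Step 1 — factor the characteristic polynomial to read off the algebraic multiplicities:
  χ_A(x) = x*(x - 5)^3

Step 2 — compute geometric multiplicities via the rank-nullity identity g(λ) = n − rank(A − λI):
  rank(A − (0)·I) = 3, so dim ker(A − (0)·I) = n − 3 = 1
  rank(A − (5)·I) = 2, so dim ker(A − (5)·I) = n − 2 = 2

Summary:
  λ = 0: algebraic multiplicity = 1, geometric multiplicity = 1
  λ = 5: algebraic multiplicity = 3, geometric multiplicity = 2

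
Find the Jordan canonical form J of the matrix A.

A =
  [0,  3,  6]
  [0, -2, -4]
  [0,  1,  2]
J_2(0) ⊕ J_1(0)

The characteristic polynomial is
  det(x·I − A) = x^3

Eigenvalues and multiplicities (the geometric multiplicity of λ is n − rank(A − λI), which equals the number of Jordan blocks for λ):
  λ = 0: algebraic multiplicity = 3, geometric multiplicity = 2

Determining the block sizes for each eigenvalue:
  λ = 0: 2 blocks summing to 3 forces exactly one block of size 2 and the rest size 1 → block sizes [2, 1]

Assembling the blocks gives a Jordan form
J =
  [0, 1, 0]
  [0, 0, 0]
  [0, 0, 0]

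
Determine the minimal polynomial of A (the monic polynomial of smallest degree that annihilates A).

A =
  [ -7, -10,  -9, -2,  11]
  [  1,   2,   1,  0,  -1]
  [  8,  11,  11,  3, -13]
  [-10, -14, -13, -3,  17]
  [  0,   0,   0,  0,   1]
x^4 - 3*x^3 + 3*x^2 - x

The characteristic polynomial is χ_A(x) = x*(x - 1)^4, so the eigenvalues are known. The minimal polynomial is
  m_A(x) = Π_λ (x − λ)^{k_λ}
where k_λ is the size of the *largest* Jordan block for λ (equivalently, the smallest k with (A − λI)^k v = 0 for every generalised eigenvector v of λ).

  λ = 0: largest Jordan block has size 1, contributing (x − 0)
  λ = 1: largest Jordan block has size 3, contributing (x − 1)^3

So m_A(x) = x*(x - 1)^3 = x^4 - 3*x^3 + 3*x^2 - x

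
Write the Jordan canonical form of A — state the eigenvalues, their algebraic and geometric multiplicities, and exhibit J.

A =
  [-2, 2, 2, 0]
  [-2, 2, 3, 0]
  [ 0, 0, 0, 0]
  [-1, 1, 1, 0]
J_3(0) ⊕ J_1(0)

The characteristic polynomial is
  det(x·I − A) = x^4

Eigenvalues and multiplicities (the geometric multiplicity of λ is n − rank(A − λI), which equals the number of Jordan blocks for λ):
  λ = 0: algebraic multiplicity = 4, geometric multiplicity = 2

Determining the block sizes for each eigenvalue:
  λ = 0: with am = 4 and gm = 2, the partition is not yet determined (e.g. several partitions of 4 into 2 parts exist). Let N = A − (0)·I. Computing rank(N^1) = 2, rank(N^2) = 1, rank(N^3) = 0; the number of blocks of size ≥ j is rank(N^{j−1}) − rank(N^j), giving [2, 1, 1]. So we have 1 block(s) of size 3, 1 block(s) of size 1 → block sizes [3, 1]

Assembling the blocks gives a Jordan form
J =
  [0, 1, 0, 0]
  [0, 0, 1, 0]
  [0, 0, 0, 0]
  [0, 0, 0, 0]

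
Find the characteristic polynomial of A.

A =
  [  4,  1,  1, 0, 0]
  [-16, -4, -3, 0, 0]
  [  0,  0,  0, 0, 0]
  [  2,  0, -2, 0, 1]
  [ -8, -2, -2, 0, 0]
x^5

Expanding det(x·I − A) (e.g. by cofactor expansion or by noting that A is similar to its Jordan form J, which has the same characteristic polynomial as A) gives
  χ_A(x) = x^5
which factors as x^5. The eigenvalues (with algebraic multiplicities) are λ = 0 with multiplicity 5.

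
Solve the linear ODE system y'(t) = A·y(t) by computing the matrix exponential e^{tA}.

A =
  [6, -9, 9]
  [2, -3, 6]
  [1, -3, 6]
e^{tA} =
  [3*t*exp(3*t) + exp(3*t), -9*t*exp(3*t), 9*t*exp(3*t)]
  [2*t*exp(3*t), -6*t*exp(3*t) + exp(3*t), 6*t*exp(3*t)]
  [t*exp(3*t), -3*t*exp(3*t), 3*t*exp(3*t) + exp(3*t)]

Strategy: write A = P · J · P⁻¹ where J is a Jordan canonical form, so e^{tA} = P · e^{tJ} · P⁻¹, and e^{tJ} can be computed block-by-block.

A has Jordan form
J =
  [3, 1, 0]
  [0, 3, 0]
  [0, 0, 3]
(up to reordering of blocks).

Per-block formulas:
  For a 1×1 block at λ = 3: exp(t · [3]) = [e^(3t)].
  For a 2×2 Jordan block J_2(3): exp(t · J_2(3)) = e^(3t)·(I + t·N), where N is the 2×2 nilpotent shift.

After assembling e^{tJ} and conjugating by P, we get:

e^{tA} =
  [3*t*exp(3*t) + exp(3*t), -9*t*exp(3*t), 9*t*exp(3*t)]
  [2*t*exp(3*t), -6*t*exp(3*t) + exp(3*t), 6*t*exp(3*t)]
  [t*exp(3*t), -3*t*exp(3*t), 3*t*exp(3*t) + exp(3*t)]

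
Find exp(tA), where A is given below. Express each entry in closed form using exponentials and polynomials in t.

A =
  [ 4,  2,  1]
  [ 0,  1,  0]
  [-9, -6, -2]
e^{tA} =
  [3*t*exp(t) + exp(t), 2*t*exp(t), t*exp(t)]
  [0, exp(t), 0]
  [-9*t*exp(t), -6*t*exp(t), -3*t*exp(t) + exp(t)]

Strategy: write A = P · J · P⁻¹ where J is a Jordan canonical form, so e^{tA} = P · e^{tJ} · P⁻¹, and e^{tJ} can be computed block-by-block.

A has Jordan form
J =
  [1, 1, 0]
  [0, 1, 0]
  [0, 0, 1]
(up to reordering of blocks).

Per-block formulas:
  For a 1×1 block at λ = 1: exp(t · [1]) = [e^(1t)].
  For a 2×2 Jordan block J_2(1): exp(t · J_2(1)) = e^(1t)·(I + t·N), where N is the 2×2 nilpotent shift.

After assembling e^{tJ} and conjugating by P, we get:

e^{tA} =
  [3*t*exp(t) + exp(t), 2*t*exp(t), t*exp(t)]
  [0, exp(t), 0]
  [-9*t*exp(t), -6*t*exp(t), -3*t*exp(t) + exp(t)]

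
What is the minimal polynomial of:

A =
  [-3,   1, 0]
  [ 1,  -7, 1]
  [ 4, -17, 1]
x^3 + 9*x^2 + 27*x + 27

The characteristic polynomial is χ_A(x) = (x + 3)^3, so the eigenvalues are known. The minimal polynomial is
  m_A(x) = Π_λ (x − λ)^{k_λ}
where k_λ is the size of the *largest* Jordan block for λ (equivalently, the smallest k with (A − λI)^k v = 0 for every generalised eigenvector v of λ).

  λ = -3: largest Jordan block has size 3, contributing (x + 3)^3

So m_A(x) = (x + 3)^3 = x^3 + 9*x^2 + 27*x + 27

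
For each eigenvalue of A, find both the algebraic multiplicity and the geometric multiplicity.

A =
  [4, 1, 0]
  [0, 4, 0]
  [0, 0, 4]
λ = 4: alg = 3, geom = 2

Step 1 — factor the characteristic polynomial to read off the algebraic multiplicities:
  χ_A(x) = (x - 4)^3

Step 2 — compute geometric multiplicities via the rank-nullity identity g(λ) = n − rank(A − λI):
  rank(A − (4)·I) = 1, so dim ker(A − (4)·I) = n − 1 = 2

Summary:
  λ = 4: algebraic multiplicity = 3, geometric multiplicity = 2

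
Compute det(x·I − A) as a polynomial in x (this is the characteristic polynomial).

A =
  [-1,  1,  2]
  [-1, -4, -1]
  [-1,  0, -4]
x^3 + 9*x^2 + 27*x + 27

Expanding det(x·I − A) (e.g. by cofactor expansion or by noting that A is similar to its Jordan form J, which has the same characteristic polynomial as A) gives
  χ_A(x) = x^3 + 9*x^2 + 27*x + 27
which factors as (x + 3)^3. The eigenvalues (with algebraic multiplicities) are λ = -3 with multiplicity 3.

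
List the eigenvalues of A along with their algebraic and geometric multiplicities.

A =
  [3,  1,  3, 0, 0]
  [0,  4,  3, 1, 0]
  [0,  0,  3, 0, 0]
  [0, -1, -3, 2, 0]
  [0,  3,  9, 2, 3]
λ = 3: alg = 5, geom = 3

Step 1 — factor the characteristic polynomial to read off the algebraic multiplicities:
  χ_A(x) = (x - 3)^5

Step 2 — compute geometric multiplicities via the rank-nullity identity g(λ) = n − rank(A − λI):
  rank(A − (3)·I) = 2, so dim ker(A − (3)·I) = n − 2 = 3

Summary:
  λ = 3: algebraic multiplicity = 5, geometric multiplicity = 3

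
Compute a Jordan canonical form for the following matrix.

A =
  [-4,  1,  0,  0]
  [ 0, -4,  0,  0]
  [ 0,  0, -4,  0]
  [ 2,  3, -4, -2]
J_2(-4) ⊕ J_1(-4) ⊕ J_1(-2)

The characteristic polynomial is
  det(x·I − A) = x^4 + 14*x^3 + 72*x^2 + 160*x + 128 = (x + 2)*(x + 4)^3

Eigenvalues and multiplicities (the geometric multiplicity of λ is n − rank(A − λI), which equals the number of Jordan blocks for λ):
  λ = -4: algebraic multiplicity = 3, geometric multiplicity = 2
  λ = -2: algebraic multiplicity = 1, geometric multiplicity = 1

Determining the block sizes for each eigenvalue:
  λ = -4: 2 blocks summing to 3 forces exactly one block of size 2 and the rest size 1 → block sizes [2, 1]
  λ = -2: one block (gm = 1), so the single block has size am = 1 → block sizes [1]

Assembling the blocks gives a Jordan form
J =
  [-4,  1,  0,  0]
  [ 0, -4,  0,  0]
  [ 0,  0, -4,  0]
  [ 0,  0,  0, -2]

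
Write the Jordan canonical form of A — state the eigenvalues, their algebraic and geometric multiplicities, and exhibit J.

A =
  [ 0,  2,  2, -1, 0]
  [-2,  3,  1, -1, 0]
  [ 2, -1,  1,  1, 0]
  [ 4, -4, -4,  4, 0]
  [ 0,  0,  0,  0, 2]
J_2(2) ⊕ J_2(2) ⊕ J_1(2)

The characteristic polynomial is
  det(x·I − A) = x^5 - 10*x^4 + 40*x^3 - 80*x^2 + 80*x - 32 = (x - 2)^5

Eigenvalues and multiplicities (the geometric multiplicity of λ is n − rank(A − λI), which equals the number of Jordan blocks for λ):
  λ = 2: algebraic multiplicity = 5, geometric multiplicity = 3

Determining the block sizes for each eigenvalue:
  λ = 2: with am = 5 and gm = 3, the partition is not yet determined (e.g. several partitions of 5 into 3 parts exist). Let N = A − (2)·I. Computing rank(N^1) = 2, rank(N^2) = 0; the number of blocks of size ≥ j is rank(N^{j−1}) − rank(N^j), giving [3, 2]. So we have 2 block(s) of size 2, 1 block(s) of size 1 → block sizes [2, 2, 1]

Assembling the blocks gives a Jordan form
J =
  [2, 1, 0, 0, 0]
  [0, 2, 0, 0, 0]
  [0, 0, 2, 1, 0]
  [0, 0, 0, 2, 0]
  [0, 0, 0, 0, 2]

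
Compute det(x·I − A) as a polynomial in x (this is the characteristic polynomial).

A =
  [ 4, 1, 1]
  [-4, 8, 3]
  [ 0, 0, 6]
x^3 - 18*x^2 + 108*x - 216

Expanding det(x·I − A) (e.g. by cofactor expansion or by noting that A is similar to its Jordan form J, which has the same characteristic polynomial as A) gives
  χ_A(x) = x^3 - 18*x^2 + 108*x - 216
which factors as (x - 6)^3. The eigenvalues (with algebraic multiplicities) are λ = 6 with multiplicity 3.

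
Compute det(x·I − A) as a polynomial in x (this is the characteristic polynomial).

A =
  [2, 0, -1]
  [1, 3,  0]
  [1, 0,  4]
x^3 - 9*x^2 + 27*x - 27

Expanding det(x·I − A) (e.g. by cofactor expansion or by noting that A is similar to its Jordan form J, which has the same characteristic polynomial as A) gives
  χ_A(x) = x^3 - 9*x^2 + 27*x - 27
which factors as (x - 3)^3. The eigenvalues (with algebraic multiplicities) are λ = 3 with multiplicity 3.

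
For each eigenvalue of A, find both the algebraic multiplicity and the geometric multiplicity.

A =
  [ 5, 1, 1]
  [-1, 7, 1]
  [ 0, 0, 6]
λ = 6: alg = 3, geom = 2

Step 1 — factor the characteristic polynomial to read off the algebraic multiplicities:
  χ_A(x) = (x - 6)^3

Step 2 — compute geometric multiplicities via the rank-nullity identity g(λ) = n − rank(A − λI):
  rank(A − (6)·I) = 1, so dim ker(A − (6)·I) = n − 1 = 2

Summary:
  λ = 6: algebraic multiplicity = 3, geometric multiplicity = 2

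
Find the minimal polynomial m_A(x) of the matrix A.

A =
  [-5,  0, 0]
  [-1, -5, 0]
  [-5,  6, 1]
x^3 + 9*x^2 + 15*x - 25

The characteristic polynomial is χ_A(x) = (x - 1)*(x + 5)^2, so the eigenvalues are known. The minimal polynomial is
  m_A(x) = Π_λ (x − λ)^{k_λ}
where k_λ is the size of the *largest* Jordan block for λ (equivalently, the smallest k with (A − λI)^k v = 0 for every generalised eigenvector v of λ).

  λ = -5: largest Jordan block has size 2, contributing (x + 5)^2
  λ = 1: largest Jordan block has size 1, contributing (x − 1)

So m_A(x) = (x - 1)*(x + 5)^2 = x^3 + 9*x^2 + 15*x - 25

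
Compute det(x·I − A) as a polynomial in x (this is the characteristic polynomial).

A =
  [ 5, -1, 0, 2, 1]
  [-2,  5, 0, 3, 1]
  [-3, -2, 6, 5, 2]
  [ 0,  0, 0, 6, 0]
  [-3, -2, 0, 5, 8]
x^5 - 30*x^4 + 360*x^3 - 2160*x^2 + 6480*x - 7776

Expanding det(x·I − A) (e.g. by cofactor expansion or by noting that A is similar to its Jordan form J, which has the same characteristic polynomial as A) gives
  χ_A(x) = x^5 - 30*x^4 + 360*x^3 - 2160*x^2 + 6480*x - 7776
which factors as (x - 6)^5. The eigenvalues (with algebraic multiplicities) are λ = 6 with multiplicity 5.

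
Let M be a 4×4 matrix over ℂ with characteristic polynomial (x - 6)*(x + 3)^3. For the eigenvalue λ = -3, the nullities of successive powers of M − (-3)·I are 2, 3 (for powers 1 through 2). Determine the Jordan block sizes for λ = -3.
Block sizes for λ = -3: [2, 1]

From the dimensions of kernels of powers, the number of Jordan blocks of size at least j is d_j − d_{j−1} where d_j = dim ker(N^j) (with d_0 = 0). Computing the differences gives [2, 1].
The number of blocks of size exactly k is (#blocks of size ≥ k) − (#blocks of size ≥ k + 1), so the partition is: 1 block(s) of size 1, 1 block(s) of size 2.
In nonincreasing order the block sizes are [2, 1].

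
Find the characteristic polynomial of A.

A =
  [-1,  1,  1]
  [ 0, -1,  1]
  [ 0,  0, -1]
x^3 + 3*x^2 + 3*x + 1

Expanding det(x·I − A) (e.g. by cofactor expansion or by noting that A is similar to its Jordan form J, which has the same characteristic polynomial as A) gives
  χ_A(x) = x^3 + 3*x^2 + 3*x + 1
which factors as (x + 1)^3. The eigenvalues (with algebraic multiplicities) are λ = -1 with multiplicity 3.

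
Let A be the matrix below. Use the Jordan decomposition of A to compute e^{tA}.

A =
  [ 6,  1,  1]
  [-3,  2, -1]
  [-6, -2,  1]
e^{tA} =
  [3*t*exp(3*t) + exp(3*t), t*exp(3*t), t*exp(3*t)]
  [-3*t*exp(3*t), -t*exp(3*t) + exp(3*t), -t*exp(3*t)]
  [-6*t*exp(3*t), -2*t*exp(3*t), -2*t*exp(3*t) + exp(3*t)]

Strategy: write A = P · J · P⁻¹ where J is a Jordan canonical form, so e^{tA} = P · e^{tJ} · P⁻¹, and e^{tJ} can be computed block-by-block.

A has Jordan form
J =
  [3, 1, 0]
  [0, 3, 0]
  [0, 0, 3]
(up to reordering of blocks).

Per-block formulas:
  For a 2×2 Jordan block J_2(3): exp(t · J_2(3)) = e^(3t)·(I + t·N), where N is the 2×2 nilpotent shift.
  For a 1×1 block at λ = 3: exp(t · [3]) = [e^(3t)].

After assembling e^{tJ} and conjugating by P, we get:

e^{tA} =
  [3*t*exp(3*t) + exp(3*t), t*exp(3*t), t*exp(3*t)]
  [-3*t*exp(3*t), -t*exp(3*t) + exp(3*t), -t*exp(3*t)]
  [-6*t*exp(3*t), -2*t*exp(3*t), -2*t*exp(3*t) + exp(3*t)]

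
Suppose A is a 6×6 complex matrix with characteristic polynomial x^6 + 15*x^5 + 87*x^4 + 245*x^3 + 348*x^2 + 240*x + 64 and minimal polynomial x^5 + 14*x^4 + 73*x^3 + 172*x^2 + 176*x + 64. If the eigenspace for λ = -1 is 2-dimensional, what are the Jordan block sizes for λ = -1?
Block sizes for λ = -1: [2, 1]

Step 1 — from the characteristic polynomial, algebraic multiplicity of λ = -1 is 3. From dim ker(A − (-1)·I) = 2, there are exactly 2 Jordan blocks for λ = -1.
Step 2 — from the minimal polynomial, the factor (x + 1)^2 tells us the largest block for λ = -1 has size 2.
Step 3 — with total size 3, 2 blocks, and largest block 2, the block sizes (in nonincreasing order) are [2, 1].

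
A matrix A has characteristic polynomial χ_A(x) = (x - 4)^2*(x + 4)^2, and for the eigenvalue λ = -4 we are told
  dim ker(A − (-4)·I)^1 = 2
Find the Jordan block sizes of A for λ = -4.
Block sizes for λ = -4: [1, 1]

From the dimensions of kernels of powers, the number of Jordan blocks of size at least j is d_j − d_{j−1} where d_j = dim ker(N^j) (with d_0 = 0). Computing the differences gives [2].
The number of blocks of size exactly k is (#blocks of size ≥ k) − (#blocks of size ≥ k + 1), so the partition is: 2 block(s) of size 1.
In nonincreasing order the block sizes are [1, 1].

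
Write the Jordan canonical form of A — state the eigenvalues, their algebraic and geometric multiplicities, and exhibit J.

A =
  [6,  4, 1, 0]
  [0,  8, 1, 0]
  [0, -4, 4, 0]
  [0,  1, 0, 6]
J_3(6) ⊕ J_1(6)

The characteristic polynomial is
  det(x·I − A) = x^4 - 24*x^3 + 216*x^2 - 864*x + 1296 = (x - 6)^4

Eigenvalues and multiplicities (the geometric multiplicity of λ is n − rank(A − λI), which equals the number of Jordan blocks for λ):
  λ = 6: algebraic multiplicity = 4, geometric multiplicity = 2

Determining the block sizes for each eigenvalue:
  λ = 6: with am = 4 and gm = 2, the partition is not yet determined (e.g. several partitions of 4 into 2 parts exist). Let N = A − (6)·I. Computing rank(N^1) = 2, rank(N^2) = 1, rank(N^3) = 0; the number of blocks of size ≥ j is rank(N^{j−1}) − rank(N^j), giving [2, 1, 1]. So we have 1 block(s) of size 3, 1 block(s) of size 1 → block sizes [3, 1]

Assembling the blocks gives a Jordan form
J =
  [6, 1, 0, 0]
  [0, 6, 1, 0]
  [0, 0, 6, 0]
  [0, 0, 0, 6]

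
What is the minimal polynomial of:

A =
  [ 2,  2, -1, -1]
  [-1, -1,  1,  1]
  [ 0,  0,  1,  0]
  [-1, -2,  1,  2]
x^2 - 2*x + 1

The characteristic polynomial is χ_A(x) = (x - 1)^4, so the eigenvalues are known. The minimal polynomial is
  m_A(x) = Π_λ (x − λ)^{k_λ}
where k_λ is the size of the *largest* Jordan block for λ (equivalently, the smallest k with (A − λI)^k v = 0 for every generalised eigenvector v of λ).

  λ = 1: largest Jordan block has size 2, contributing (x − 1)^2

So m_A(x) = (x - 1)^2 = x^2 - 2*x + 1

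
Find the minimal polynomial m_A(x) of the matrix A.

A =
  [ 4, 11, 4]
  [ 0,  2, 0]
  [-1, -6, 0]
x^3 - 6*x^2 + 12*x - 8

The characteristic polynomial is χ_A(x) = (x - 2)^3, so the eigenvalues are known. The minimal polynomial is
  m_A(x) = Π_λ (x − λ)^{k_λ}
where k_λ is the size of the *largest* Jordan block for λ (equivalently, the smallest k with (A − λI)^k v = 0 for every generalised eigenvector v of λ).

  λ = 2: largest Jordan block has size 3, contributing (x − 2)^3

So m_A(x) = (x - 2)^3 = x^3 - 6*x^2 + 12*x - 8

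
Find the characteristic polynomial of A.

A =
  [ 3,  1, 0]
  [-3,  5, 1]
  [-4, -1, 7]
x^3 - 15*x^2 + 75*x - 125

Expanding det(x·I − A) (e.g. by cofactor expansion or by noting that A is similar to its Jordan form J, which has the same characteristic polynomial as A) gives
  χ_A(x) = x^3 - 15*x^2 + 75*x - 125
which factors as (x - 5)^3. The eigenvalues (with algebraic multiplicities) are λ = 5 with multiplicity 3.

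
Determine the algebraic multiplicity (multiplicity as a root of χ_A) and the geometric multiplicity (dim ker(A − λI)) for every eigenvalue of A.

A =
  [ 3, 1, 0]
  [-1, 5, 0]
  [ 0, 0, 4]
λ = 4: alg = 3, geom = 2

Step 1 — factor the characteristic polynomial to read off the algebraic multiplicities:
  χ_A(x) = (x - 4)^3

Step 2 — compute geometric multiplicities via the rank-nullity identity g(λ) = n − rank(A − λI):
  rank(A − (4)·I) = 1, so dim ker(A − (4)·I) = n − 1 = 2

Summary:
  λ = 4: algebraic multiplicity = 3, geometric multiplicity = 2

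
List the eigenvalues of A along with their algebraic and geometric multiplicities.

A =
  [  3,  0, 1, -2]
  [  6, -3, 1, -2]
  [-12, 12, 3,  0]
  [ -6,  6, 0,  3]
λ = -3: alg = 1, geom = 1; λ = 3: alg = 3, geom = 2

Step 1 — factor the characteristic polynomial to read off the algebraic multiplicities:
  χ_A(x) = (x - 3)^3*(x + 3)

Step 2 — compute geometric multiplicities via the rank-nullity identity g(λ) = n − rank(A − λI):
  rank(A − (-3)·I) = 3, so dim ker(A − (-3)·I) = n − 3 = 1
  rank(A − (3)·I) = 2, so dim ker(A − (3)·I) = n − 2 = 2

Summary:
  λ = -3: algebraic multiplicity = 1, geometric multiplicity = 1
  λ = 3: algebraic multiplicity = 3, geometric multiplicity = 2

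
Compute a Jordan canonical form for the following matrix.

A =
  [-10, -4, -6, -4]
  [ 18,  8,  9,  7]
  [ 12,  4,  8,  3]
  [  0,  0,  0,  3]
J_2(2) ⊕ J_1(2) ⊕ J_1(3)

The characteristic polynomial is
  det(x·I − A) = x^4 - 9*x^3 + 30*x^2 - 44*x + 24 = (x - 3)*(x - 2)^3

Eigenvalues and multiplicities (the geometric multiplicity of λ is n − rank(A − λI), which equals the number of Jordan blocks for λ):
  λ = 2: algebraic multiplicity = 3, geometric multiplicity = 2
  λ = 3: algebraic multiplicity = 1, geometric multiplicity = 1

Determining the block sizes for each eigenvalue:
  λ = 2: 2 blocks summing to 3 forces exactly one block of size 2 and the rest size 1 → block sizes [2, 1]
  λ = 3: one block (gm = 1), so the single block has size am = 1 → block sizes [1]

Assembling the blocks gives a Jordan form
J =
  [2, 1, 0, 0]
  [0, 2, 0, 0]
  [0, 0, 2, 0]
  [0, 0, 0, 3]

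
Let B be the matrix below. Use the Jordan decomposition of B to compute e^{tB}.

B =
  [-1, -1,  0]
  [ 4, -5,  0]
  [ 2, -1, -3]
e^{tB} =
  [2*t*exp(-3*t) + exp(-3*t), -t*exp(-3*t), 0]
  [4*t*exp(-3*t), -2*t*exp(-3*t) + exp(-3*t), 0]
  [2*t*exp(-3*t), -t*exp(-3*t), exp(-3*t)]

Strategy: write B = P · J · P⁻¹ where J is a Jordan canonical form, so e^{tB} = P · e^{tJ} · P⁻¹, and e^{tJ} can be computed block-by-block.

B has Jordan form
J =
  [-3,  1,  0]
  [ 0, -3,  0]
  [ 0,  0, -3]
(up to reordering of blocks).

Per-block formulas:
  For a 2×2 Jordan block J_2(-3): exp(t · J_2(-3)) = e^(-3t)·(I + t·N), where N is the 2×2 nilpotent shift.
  For a 1×1 block at λ = -3: exp(t · [-3]) = [e^(-3t)].

After assembling e^{tJ} and conjugating by P, we get:

e^{tB} =
  [2*t*exp(-3*t) + exp(-3*t), -t*exp(-3*t), 0]
  [4*t*exp(-3*t), -2*t*exp(-3*t) + exp(-3*t), 0]
  [2*t*exp(-3*t), -t*exp(-3*t), exp(-3*t)]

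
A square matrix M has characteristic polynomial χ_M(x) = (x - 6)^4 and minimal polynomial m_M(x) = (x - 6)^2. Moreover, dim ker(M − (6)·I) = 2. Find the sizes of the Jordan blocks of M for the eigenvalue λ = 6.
Block sizes for λ = 6: [2, 2]

Step 1 — from the characteristic polynomial, algebraic multiplicity of λ = 6 is 4. From dim ker(M − (6)·I) = 2, there are exactly 2 Jordan blocks for λ = 6.
Step 2 — from the minimal polynomial, the factor (x − 6)^2 tells us the largest block for λ = 6 has size 2.
Step 3 — with total size 4, 2 blocks, and largest block 2, the block sizes (in nonincreasing order) are [2, 2].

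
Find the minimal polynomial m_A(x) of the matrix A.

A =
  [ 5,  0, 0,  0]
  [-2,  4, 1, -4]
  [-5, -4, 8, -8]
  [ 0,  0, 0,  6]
x^3 - 17*x^2 + 96*x - 180

The characteristic polynomial is χ_A(x) = (x - 6)^3*(x - 5), so the eigenvalues are known. The minimal polynomial is
  m_A(x) = Π_λ (x − λ)^{k_λ}
where k_λ is the size of the *largest* Jordan block for λ (equivalently, the smallest k with (A − λI)^k v = 0 for every generalised eigenvector v of λ).

  λ = 5: largest Jordan block has size 1, contributing (x − 5)
  λ = 6: largest Jordan block has size 2, contributing (x − 6)^2

So m_A(x) = (x - 6)^2*(x - 5) = x^3 - 17*x^2 + 96*x - 180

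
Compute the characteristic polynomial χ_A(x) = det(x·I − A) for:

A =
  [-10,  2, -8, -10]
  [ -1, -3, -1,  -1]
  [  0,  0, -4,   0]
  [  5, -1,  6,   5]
x^4 + 12*x^3 + 48*x^2 + 64*x

Expanding det(x·I − A) (e.g. by cofactor expansion or by noting that A is similar to its Jordan form J, which has the same characteristic polynomial as A) gives
  χ_A(x) = x^4 + 12*x^3 + 48*x^2 + 64*x
which factors as x*(x + 4)^3. The eigenvalues (with algebraic multiplicities) are λ = -4 with multiplicity 3, λ = 0 with multiplicity 1.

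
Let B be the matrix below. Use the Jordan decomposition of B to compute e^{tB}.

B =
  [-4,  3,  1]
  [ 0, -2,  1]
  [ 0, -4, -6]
e^{tB} =
  [exp(-4*t), t^2*exp(-4*t) + 3*t*exp(-4*t), t^2*exp(-4*t)/2 + t*exp(-4*t)]
  [0, 2*t*exp(-4*t) + exp(-4*t), t*exp(-4*t)]
  [0, -4*t*exp(-4*t), -2*t*exp(-4*t) + exp(-4*t)]

Strategy: write B = P · J · P⁻¹ where J is a Jordan canonical form, so e^{tB} = P · e^{tJ} · P⁻¹, and e^{tJ} can be computed block-by-block.

B has Jordan form
J =
  [-4,  1,  0]
  [ 0, -4,  1]
  [ 0,  0, -4]
(up to reordering of blocks).

Per-block formulas:
  For a 3×3 Jordan block J_3(-4): exp(t · J_3(-4)) = e^(-4t)·(I + t·N + (t^2/2)·N^2), where N is the 3×3 nilpotent shift.

After assembling e^{tJ} and conjugating by P, we get:

e^{tB} =
  [exp(-4*t), t^2*exp(-4*t) + 3*t*exp(-4*t), t^2*exp(-4*t)/2 + t*exp(-4*t)]
  [0, 2*t*exp(-4*t) + exp(-4*t), t*exp(-4*t)]
  [0, -4*t*exp(-4*t), -2*t*exp(-4*t) + exp(-4*t)]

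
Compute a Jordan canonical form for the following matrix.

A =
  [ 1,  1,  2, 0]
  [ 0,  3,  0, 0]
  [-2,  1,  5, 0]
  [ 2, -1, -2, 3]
J_2(3) ⊕ J_1(3) ⊕ J_1(3)

The characteristic polynomial is
  det(x·I − A) = x^4 - 12*x^3 + 54*x^2 - 108*x + 81 = (x - 3)^4

Eigenvalues and multiplicities (the geometric multiplicity of λ is n − rank(A − λI), which equals the number of Jordan blocks for λ):
  λ = 3: algebraic multiplicity = 4, geometric multiplicity = 3

Determining the block sizes for each eigenvalue:
  λ = 3: 3 blocks summing to 4 forces exactly one block of size 2 and the rest size 1 → block sizes [2, 1, 1]

Assembling the blocks gives a Jordan form
J =
  [3, 1, 0, 0]
  [0, 3, 0, 0]
  [0, 0, 3, 0]
  [0, 0, 0, 3]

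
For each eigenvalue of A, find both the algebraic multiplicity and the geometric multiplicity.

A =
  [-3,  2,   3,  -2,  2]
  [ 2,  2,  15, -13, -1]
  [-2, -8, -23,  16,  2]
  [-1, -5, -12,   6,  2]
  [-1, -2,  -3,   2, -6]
λ = -5: alg = 4, geom = 2; λ = -4: alg = 1, geom = 1

Step 1 — factor the characteristic polynomial to read off the algebraic multiplicities:
  χ_A(x) = (x + 4)*(x + 5)^4

Step 2 — compute geometric multiplicities via the rank-nullity identity g(λ) = n − rank(A − λI):
  rank(A − (-5)·I) = 3, so dim ker(A − (-5)·I) = n − 3 = 2
  rank(A − (-4)·I) = 4, so dim ker(A − (-4)·I) = n − 4 = 1

Summary:
  λ = -5: algebraic multiplicity = 4, geometric multiplicity = 2
  λ = -4: algebraic multiplicity = 1, geometric multiplicity = 1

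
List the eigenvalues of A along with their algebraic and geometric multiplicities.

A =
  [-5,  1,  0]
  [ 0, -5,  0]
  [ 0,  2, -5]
λ = -5: alg = 3, geom = 2

Step 1 — factor the characteristic polynomial to read off the algebraic multiplicities:
  χ_A(x) = (x + 5)^3

Step 2 — compute geometric multiplicities via the rank-nullity identity g(λ) = n − rank(A − λI):
  rank(A − (-5)·I) = 1, so dim ker(A − (-5)·I) = n − 1 = 2

Summary:
  λ = -5: algebraic multiplicity = 3, geometric multiplicity = 2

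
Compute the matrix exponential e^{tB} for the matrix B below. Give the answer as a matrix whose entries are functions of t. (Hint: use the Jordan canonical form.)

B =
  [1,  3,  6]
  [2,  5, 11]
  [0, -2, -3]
e^{tB} =
  [3*t^2*exp(t) + exp(t), 3*t*exp(t), 9*t^2*exp(t)/2 + 6*t*exp(t)]
  [4*t^2*exp(t) + 2*t*exp(t), 4*t*exp(t) + exp(t), 6*t^2*exp(t) + 11*t*exp(t)]
  [-2*t^2*exp(t), -2*t*exp(t), -3*t^2*exp(t) - 4*t*exp(t) + exp(t)]

Strategy: write B = P · J · P⁻¹ where J is a Jordan canonical form, so e^{tB} = P · e^{tJ} · P⁻¹, and e^{tJ} can be computed block-by-block.

B has Jordan form
J =
  [1, 1, 0]
  [0, 1, 1]
  [0, 0, 1]
(up to reordering of blocks).

Per-block formulas:
  For a 3×3 Jordan block J_3(1): exp(t · J_3(1)) = e^(1t)·(I + t·N + (t^2/2)·N^2), where N is the 3×3 nilpotent shift.

After assembling e^{tJ} and conjugating by P, we get:

e^{tB} =
  [3*t^2*exp(t) + exp(t), 3*t*exp(t), 9*t^2*exp(t)/2 + 6*t*exp(t)]
  [4*t^2*exp(t) + 2*t*exp(t), 4*t*exp(t) + exp(t), 6*t^2*exp(t) + 11*t*exp(t)]
  [-2*t^2*exp(t), -2*t*exp(t), -3*t^2*exp(t) - 4*t*exp(t) + exp(t)]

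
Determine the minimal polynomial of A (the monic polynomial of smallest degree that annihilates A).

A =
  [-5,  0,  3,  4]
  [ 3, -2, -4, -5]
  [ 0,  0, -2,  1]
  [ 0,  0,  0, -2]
x^4 + 11*x^3 + 42*x^2 + 68*x + 40

The characteristic polynomial is χ_A(x) = (x + 2)^3*(x + 5), so the eigenvalues are known. The minimal polynomial is
  m_A(x) = Π_λ (x − λ)^{k_λ}
where k_λ is the size of the *largest* Jordan block for λ (equivalently, the smallest k with (A − λI)^k v = 0 for every generalised eigenvector v of λ).

  λ = -5: largest Jordan block has size 1, contributing (x + 5)
  λ = -2: largest Jordan block has size 3, contributing (x + 2)^3

So m_A(x) = (x + 2)^3*(x + 5) = x^4 + 11*x^3 + 42*x^2 + 68*x + 40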